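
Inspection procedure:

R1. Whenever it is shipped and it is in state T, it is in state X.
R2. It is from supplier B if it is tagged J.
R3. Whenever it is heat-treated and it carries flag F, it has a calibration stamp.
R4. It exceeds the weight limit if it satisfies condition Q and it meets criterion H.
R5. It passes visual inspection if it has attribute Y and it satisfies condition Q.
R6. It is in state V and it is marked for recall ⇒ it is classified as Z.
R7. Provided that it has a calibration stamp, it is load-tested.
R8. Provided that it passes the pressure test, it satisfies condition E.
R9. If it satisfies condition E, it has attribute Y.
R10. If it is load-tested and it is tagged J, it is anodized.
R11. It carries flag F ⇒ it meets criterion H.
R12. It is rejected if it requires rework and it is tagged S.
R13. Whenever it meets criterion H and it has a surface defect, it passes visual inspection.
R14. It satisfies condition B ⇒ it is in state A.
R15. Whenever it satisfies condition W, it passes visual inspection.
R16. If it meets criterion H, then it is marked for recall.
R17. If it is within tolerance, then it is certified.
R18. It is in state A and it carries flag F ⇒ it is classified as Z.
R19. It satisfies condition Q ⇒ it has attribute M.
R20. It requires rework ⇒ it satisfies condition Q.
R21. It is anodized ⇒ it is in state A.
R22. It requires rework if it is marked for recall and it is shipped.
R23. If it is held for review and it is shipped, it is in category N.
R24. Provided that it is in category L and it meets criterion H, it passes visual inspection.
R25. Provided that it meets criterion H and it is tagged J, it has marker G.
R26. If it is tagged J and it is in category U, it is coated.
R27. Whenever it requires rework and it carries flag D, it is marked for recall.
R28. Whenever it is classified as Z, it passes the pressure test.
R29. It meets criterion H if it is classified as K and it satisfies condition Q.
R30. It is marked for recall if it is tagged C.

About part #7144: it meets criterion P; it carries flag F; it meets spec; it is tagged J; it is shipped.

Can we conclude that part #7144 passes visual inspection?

No

Forward chaining from the given facts derives: is from supplier B, meets criterion H, is marked for recall, requires rework, has marker G, satisfies condition Q, exceeds the weight limit, has attribute M.
Rules concluding "it passes visual inspection": R5 needs "it has attribute Y"; R13 needs "it has a surface defect"; R15 needs "it satisfies condition W"; R24 needs "it is in category L" — none of these are established.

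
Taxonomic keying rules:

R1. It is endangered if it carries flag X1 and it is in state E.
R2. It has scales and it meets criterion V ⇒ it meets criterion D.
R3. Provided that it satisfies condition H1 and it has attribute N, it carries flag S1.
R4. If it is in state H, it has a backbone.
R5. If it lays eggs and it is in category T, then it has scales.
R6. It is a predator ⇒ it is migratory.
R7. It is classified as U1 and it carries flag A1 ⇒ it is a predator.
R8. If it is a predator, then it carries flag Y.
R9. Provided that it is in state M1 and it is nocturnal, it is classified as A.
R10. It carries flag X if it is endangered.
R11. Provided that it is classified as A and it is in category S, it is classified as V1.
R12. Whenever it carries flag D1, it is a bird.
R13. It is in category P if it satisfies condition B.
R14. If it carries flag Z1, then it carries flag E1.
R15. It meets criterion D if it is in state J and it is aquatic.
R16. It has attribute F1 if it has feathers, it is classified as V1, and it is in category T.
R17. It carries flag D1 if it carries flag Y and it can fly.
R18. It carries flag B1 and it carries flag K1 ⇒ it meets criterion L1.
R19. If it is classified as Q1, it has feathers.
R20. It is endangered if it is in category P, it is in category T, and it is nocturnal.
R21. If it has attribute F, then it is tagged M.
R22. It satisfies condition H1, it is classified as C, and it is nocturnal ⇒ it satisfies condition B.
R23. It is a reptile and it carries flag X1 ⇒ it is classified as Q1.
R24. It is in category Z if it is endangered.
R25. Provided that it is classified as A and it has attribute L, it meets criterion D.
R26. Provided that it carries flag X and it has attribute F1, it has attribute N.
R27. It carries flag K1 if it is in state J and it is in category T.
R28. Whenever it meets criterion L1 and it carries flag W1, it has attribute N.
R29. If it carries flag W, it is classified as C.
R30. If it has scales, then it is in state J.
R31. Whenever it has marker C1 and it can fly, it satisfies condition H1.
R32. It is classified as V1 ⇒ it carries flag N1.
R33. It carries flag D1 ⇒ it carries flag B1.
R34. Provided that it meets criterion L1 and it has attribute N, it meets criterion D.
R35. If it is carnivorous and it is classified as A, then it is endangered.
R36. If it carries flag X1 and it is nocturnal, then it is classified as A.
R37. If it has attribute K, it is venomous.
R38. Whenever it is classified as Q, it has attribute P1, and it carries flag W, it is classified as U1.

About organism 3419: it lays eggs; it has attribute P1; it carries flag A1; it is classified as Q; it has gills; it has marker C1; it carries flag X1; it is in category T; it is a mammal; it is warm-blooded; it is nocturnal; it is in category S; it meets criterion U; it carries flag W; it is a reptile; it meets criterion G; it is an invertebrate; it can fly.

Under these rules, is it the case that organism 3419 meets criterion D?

By R5 (it lays eggs, it is in category T): it has scales.
By R23 (it is a reptile, it carries flag X1): it is classified as Q1.
By R29 (it carries flag W): it is classified as C.
By R30 (it has scales): it is in state J.
By R31 (it has marker C1, it can fly): it satisfies condition H1.
By R36 (it carries flag X1, it is nocturnal): it is classified as A.
By R38 (it is classified as Q, it has attribute P1, it carries flag W): it is classified as U1.
By R7 (it is classified as U1, it carries flag A1): it is a predator.
By R8 (it is a predator): it carries flag Y.
By R11 (it is classified as A, it is in category S): it is classified as V1.
By R17 (it carries flag Y, it can fly): it carries flag D1.
By R19 (it is classified as Q1): it has feathers.
By R22 (it satisfies condition H1, it is classified as C, it is nocturnal): it satisfies condition B.
By R27 (it is in state J, it is in category T): it carries flag K1.
By R33 (it carries flag D1): it carries flag B1.
By R13 (it satisfies condition B): it is in category P.
By R16 (it has feathers, it is classified as V1, it is in category T): it has attribute F1.
By R18 (it carries flag B1, it carries flag K1): it meets criterion L1.
By R20 (it is in category P, it is in category T, it is nocturnal): it is endangered.
By R10 (it is endangered): it carries flag X.
By R26 (it carries flag X, it has attribute F1): it has attribute N.
By R34 (it meets criterion L1, it has attribute N): it meets criterion D.

Yes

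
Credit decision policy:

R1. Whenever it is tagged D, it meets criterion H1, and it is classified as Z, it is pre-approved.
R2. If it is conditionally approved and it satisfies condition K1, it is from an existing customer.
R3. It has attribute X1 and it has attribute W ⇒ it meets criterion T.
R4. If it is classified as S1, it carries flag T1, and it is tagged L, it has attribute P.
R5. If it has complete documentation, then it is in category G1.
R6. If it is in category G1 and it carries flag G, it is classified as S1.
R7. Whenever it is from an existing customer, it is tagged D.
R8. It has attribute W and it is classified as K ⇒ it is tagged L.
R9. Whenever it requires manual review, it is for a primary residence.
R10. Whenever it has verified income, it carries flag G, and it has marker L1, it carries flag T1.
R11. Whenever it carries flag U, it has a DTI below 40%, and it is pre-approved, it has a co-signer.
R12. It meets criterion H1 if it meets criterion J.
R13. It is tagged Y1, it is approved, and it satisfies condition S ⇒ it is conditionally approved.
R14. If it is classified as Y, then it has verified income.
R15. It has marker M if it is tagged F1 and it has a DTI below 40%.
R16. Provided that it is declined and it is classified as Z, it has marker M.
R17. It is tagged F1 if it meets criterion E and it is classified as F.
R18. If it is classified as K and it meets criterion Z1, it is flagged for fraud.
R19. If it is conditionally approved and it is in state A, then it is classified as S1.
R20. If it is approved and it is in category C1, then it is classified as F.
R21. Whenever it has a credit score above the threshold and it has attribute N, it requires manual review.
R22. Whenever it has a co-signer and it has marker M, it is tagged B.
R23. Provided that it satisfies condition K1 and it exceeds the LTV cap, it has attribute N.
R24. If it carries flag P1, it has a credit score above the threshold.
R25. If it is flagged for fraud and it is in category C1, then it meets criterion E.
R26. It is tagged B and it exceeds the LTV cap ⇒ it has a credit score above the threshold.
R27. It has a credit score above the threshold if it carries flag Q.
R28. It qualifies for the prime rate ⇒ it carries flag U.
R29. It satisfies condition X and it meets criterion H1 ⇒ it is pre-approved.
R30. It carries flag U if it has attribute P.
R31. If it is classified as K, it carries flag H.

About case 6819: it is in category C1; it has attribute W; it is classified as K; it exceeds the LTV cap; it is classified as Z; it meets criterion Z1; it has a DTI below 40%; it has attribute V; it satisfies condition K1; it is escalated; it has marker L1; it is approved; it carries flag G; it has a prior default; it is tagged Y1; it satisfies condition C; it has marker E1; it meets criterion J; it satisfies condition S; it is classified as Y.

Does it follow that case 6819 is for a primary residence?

Forward chaining from the given facts derives: is tagged L, meets criterion H1, is conditionally approved, has verified income, is flagged for fraud, is classified as F, has attribute N, meets criterion E, carries flag H, is from an existing customer, is tagged D, carries flag T1, is tagged F1, is pre-approved, has marker M.
The only rule concluding "it is for a primary residence" is R9, which needs "it requires manual review"; that is never established.

No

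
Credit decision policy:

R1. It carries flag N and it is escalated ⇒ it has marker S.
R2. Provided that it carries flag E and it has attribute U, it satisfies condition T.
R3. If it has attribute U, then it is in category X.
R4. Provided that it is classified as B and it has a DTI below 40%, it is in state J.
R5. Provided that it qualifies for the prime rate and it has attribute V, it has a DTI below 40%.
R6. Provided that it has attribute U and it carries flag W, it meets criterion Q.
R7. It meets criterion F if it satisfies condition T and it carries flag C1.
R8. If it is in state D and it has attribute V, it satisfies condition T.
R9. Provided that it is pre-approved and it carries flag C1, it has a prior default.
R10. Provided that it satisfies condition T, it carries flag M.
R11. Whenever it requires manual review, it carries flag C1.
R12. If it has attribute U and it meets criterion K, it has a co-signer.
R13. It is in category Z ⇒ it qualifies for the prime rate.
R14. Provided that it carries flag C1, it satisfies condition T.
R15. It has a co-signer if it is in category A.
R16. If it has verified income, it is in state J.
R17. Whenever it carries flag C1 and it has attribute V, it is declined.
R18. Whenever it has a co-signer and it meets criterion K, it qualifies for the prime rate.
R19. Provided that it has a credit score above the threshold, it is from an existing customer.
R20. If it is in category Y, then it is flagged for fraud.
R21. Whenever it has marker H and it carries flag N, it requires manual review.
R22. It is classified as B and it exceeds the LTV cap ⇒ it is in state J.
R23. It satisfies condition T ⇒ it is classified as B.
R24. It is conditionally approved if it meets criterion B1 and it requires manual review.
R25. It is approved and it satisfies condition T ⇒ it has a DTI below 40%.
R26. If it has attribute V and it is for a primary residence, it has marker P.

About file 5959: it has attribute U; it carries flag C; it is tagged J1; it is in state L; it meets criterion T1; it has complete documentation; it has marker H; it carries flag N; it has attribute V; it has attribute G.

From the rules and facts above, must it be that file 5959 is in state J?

No

Forward chaining from the given facts derives: is in category X, requires manual review, carries flag C1, satisfies condition T, is declined, is classified as B, meets criterion F, carries flag M.
Rules concluding "it is in state J": R4 needs "it has a DTI below 40%"; R16 needs "it has verified income"; R22 needs "it exceeds the LTV cap" — none of these are established.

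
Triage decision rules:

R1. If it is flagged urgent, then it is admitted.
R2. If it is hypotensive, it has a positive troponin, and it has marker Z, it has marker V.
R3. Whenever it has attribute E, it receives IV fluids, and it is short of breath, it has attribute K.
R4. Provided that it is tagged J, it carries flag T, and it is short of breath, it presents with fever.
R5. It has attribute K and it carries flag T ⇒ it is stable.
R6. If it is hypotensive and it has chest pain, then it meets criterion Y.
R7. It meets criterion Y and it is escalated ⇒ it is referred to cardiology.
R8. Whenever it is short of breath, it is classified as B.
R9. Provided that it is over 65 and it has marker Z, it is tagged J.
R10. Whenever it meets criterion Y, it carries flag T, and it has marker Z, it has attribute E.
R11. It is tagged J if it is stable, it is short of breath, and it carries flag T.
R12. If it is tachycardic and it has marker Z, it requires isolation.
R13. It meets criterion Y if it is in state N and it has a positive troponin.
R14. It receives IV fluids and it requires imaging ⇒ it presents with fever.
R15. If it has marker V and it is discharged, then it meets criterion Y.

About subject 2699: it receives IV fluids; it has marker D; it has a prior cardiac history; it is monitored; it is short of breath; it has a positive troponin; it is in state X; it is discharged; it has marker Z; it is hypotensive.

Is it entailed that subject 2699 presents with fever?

No

Forward chaining from the given facts derives: has marker V, is classified as B, meets criterion Y.
Rules concluding "it presents with fever": R4 needs "it is tagged J"; R14 needs "it requires imaging" — none of these are established.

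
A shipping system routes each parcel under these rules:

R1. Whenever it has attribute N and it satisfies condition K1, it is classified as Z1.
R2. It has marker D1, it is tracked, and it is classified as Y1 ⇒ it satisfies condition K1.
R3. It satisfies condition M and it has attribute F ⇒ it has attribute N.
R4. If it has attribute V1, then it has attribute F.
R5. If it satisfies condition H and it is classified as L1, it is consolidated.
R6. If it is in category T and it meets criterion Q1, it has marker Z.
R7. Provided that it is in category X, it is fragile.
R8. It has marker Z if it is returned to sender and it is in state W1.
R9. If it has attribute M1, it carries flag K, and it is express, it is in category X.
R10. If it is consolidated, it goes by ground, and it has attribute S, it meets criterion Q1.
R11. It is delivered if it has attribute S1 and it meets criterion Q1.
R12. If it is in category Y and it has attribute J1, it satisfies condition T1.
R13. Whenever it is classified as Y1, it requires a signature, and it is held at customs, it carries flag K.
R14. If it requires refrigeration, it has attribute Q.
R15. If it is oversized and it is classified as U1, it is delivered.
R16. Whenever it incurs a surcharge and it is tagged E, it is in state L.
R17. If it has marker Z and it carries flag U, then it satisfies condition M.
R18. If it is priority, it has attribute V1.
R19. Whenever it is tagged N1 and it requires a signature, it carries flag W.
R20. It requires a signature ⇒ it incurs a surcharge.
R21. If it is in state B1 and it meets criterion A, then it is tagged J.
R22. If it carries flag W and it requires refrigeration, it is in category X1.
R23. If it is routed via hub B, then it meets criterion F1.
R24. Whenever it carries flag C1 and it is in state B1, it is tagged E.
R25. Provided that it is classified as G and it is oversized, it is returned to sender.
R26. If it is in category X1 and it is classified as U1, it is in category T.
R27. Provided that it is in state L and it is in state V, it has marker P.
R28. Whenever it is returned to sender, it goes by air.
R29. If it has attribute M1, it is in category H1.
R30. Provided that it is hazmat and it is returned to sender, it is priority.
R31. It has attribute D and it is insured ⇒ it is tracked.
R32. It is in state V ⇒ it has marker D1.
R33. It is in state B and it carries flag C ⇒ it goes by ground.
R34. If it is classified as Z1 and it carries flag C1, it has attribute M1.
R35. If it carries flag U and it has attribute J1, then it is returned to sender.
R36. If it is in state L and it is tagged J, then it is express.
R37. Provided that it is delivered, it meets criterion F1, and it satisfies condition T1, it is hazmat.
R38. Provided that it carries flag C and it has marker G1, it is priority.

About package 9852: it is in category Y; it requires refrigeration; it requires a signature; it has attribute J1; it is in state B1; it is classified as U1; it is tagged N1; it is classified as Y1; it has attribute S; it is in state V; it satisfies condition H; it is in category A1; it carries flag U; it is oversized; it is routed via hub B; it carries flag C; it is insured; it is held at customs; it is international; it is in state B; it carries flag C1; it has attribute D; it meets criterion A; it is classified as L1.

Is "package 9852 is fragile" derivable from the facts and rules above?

Yes

By R5 (it satisfies condition H, it is classified as L1): it is consolidated.
By R12 (it is in category Y, it has attribute J1): it satisfies condition T1.
By R13 (it is classified as Y1, it requires a signature, it is held at customs): it carries flag K.
By R15 (it is oversized, it is classified as U1): it is delivered.
By R19 (it is tagged N1, it requires a signature): it carries flag W.
By R20 (it requires a signature): it incurs a surcharge.
By R21 (it is in state B1, it meets criterion A): it is tagged J.
By R22 (it carries flag W, it requires refrigeration): it is in category X1.
By R23 (it is routed via hub B): it meets criterion F1.
By R24 (it carries flag C1, it is in state B1): it is tagged E.
By R26 (it is in category X1, it is classified as U1): it is in category T.
By R31 (it has attribute D, it is insured): it is tracked.
By R32 (it is in state V): it has marker D1.
By R33 (it is in state B, it carries flag C): it goes by ground.
By R35 (it carries flag U, it has attribute J1): it is returned to sender.
By R37 (it is delivered, it meets criterion F1, it satisfies condition T1): it is hazmat.
By R2 (it has marker D1, it is tracked, it is classified as Y1): it satisfies condition K1.
By R10 (it is consolidated, it goes by ground, it has attribute S): it meets criterion Q1.
By R16 (it incurs a surcharge, it is tagged E): it is in state L.
By R30 (it is hazmat, it is returned to sender): it is priority.
By R36 (it is in state L, it is tagged J): it is express.
By R6 (it is in category T, it meets criterion Q1): it has marker Z.
By R17 (it has marker Z, it carries flag U): it satisfies condition M.
By R18 (it is priority): it has attribute V1.
By R4 (it has attribute V1): it has attribute F.
By R3 (it satisfies condition M, it has attribute F): it has attribute N.
By R1 (it has attribute N, it satisfies condition K1): it is classified as Z1.
By R34 (it is classified as Z1, it carries flag C1): it has attribute M1.
By R9 (it has attribute M1, it carries flag K, it is express): it is in category X.
By R7 (it is in category X): it is fragile.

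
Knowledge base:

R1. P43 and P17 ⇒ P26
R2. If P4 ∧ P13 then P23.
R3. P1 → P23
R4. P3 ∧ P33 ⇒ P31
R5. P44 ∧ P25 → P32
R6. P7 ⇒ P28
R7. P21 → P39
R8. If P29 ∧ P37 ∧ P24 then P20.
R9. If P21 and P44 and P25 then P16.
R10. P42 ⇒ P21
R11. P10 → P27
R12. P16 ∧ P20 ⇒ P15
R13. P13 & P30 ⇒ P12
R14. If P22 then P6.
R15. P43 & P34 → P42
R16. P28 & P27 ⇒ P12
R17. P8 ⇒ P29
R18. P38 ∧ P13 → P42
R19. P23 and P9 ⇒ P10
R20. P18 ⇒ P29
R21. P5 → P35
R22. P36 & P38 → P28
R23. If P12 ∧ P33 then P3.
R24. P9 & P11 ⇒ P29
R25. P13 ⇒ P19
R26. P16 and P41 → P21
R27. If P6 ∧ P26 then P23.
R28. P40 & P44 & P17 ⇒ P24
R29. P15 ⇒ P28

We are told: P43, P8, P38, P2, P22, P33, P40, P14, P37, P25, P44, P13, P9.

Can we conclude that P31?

No

Forward chaining from the given facts derives: P32, P6, P29, P42, P19, P21, P39, P16.
The only rule concluding P31 is R4, which needs P3; that is never established.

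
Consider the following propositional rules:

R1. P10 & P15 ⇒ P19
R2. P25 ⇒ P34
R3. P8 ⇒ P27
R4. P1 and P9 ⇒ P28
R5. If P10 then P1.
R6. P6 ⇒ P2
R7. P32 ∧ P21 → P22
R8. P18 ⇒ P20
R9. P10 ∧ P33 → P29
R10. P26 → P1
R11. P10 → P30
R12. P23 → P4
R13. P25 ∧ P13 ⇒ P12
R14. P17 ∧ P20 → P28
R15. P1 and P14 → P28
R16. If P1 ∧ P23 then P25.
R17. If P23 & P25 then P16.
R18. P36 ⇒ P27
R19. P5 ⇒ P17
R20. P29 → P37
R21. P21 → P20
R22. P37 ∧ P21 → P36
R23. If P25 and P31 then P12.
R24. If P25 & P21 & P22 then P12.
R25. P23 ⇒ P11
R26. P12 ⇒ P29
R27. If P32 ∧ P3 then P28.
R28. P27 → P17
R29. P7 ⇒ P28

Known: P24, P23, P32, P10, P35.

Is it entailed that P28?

No

Forward chaining from the given facts derives: P1, P30, P4, P25, P16, P11, P34.
Rules concluding P28: R4 needs P9; R14 needs P17; R15 needs P14; R27 needs P3; R29 needs P7 — none of these are established.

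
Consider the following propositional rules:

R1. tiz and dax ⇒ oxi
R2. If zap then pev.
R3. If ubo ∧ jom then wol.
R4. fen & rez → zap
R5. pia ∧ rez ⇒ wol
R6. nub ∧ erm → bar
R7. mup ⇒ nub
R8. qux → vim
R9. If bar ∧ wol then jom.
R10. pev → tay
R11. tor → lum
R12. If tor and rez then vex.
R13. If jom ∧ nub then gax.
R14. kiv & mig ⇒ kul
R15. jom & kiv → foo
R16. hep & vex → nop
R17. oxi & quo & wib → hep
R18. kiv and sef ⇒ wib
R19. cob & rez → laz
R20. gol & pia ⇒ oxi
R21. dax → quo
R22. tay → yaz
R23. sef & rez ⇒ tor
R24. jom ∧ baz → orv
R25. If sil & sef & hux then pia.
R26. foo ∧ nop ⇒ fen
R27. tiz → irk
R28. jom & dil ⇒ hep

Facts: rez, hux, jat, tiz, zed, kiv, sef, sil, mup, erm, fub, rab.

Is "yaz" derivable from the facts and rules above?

Forward chaining from the given facts derives: nub, wib, tor, pia, irk, wol, bar, jom, lum, vex, gax, foo.
The only rule concluding yaz is R22, which needs tay; that is never established.

No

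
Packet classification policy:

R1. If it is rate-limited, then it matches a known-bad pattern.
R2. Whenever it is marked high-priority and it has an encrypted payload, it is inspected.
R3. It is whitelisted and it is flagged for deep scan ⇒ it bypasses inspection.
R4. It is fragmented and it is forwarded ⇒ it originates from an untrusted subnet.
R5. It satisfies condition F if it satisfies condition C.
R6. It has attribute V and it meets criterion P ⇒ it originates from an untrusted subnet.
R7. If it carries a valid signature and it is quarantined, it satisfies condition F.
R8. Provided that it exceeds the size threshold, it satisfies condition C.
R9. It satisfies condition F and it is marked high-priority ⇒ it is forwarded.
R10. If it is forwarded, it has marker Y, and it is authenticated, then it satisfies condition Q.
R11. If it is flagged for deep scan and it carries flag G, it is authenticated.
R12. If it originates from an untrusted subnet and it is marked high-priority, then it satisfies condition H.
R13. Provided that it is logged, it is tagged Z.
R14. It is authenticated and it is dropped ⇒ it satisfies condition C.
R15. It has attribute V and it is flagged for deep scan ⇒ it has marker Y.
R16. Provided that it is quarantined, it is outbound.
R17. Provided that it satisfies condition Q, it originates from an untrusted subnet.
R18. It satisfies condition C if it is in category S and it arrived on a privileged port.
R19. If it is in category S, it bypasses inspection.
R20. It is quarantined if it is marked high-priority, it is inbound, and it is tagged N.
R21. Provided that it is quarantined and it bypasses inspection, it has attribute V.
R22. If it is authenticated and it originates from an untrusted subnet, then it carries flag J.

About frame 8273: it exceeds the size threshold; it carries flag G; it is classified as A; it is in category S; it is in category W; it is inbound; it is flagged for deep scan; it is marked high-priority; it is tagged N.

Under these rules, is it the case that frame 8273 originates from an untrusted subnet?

Yes

By R8 (it exceeds the size threshold): it satisfies condition C.
By R11 (it is flagged for deep scan, it carries flag G): it is authenticated.
By R19 (it is in category S): it bypasses inspection.
By R20 (it is marked high-priority, it is inbound, it is tagged N): it is quarantined.
By R21 (it is quarantined, it bypasses inspection): it has attribute V.
By R5 (it satisfies condition C): it satisfies condition F.
By R9 (it satisfies condition F, it is marked high-priority): it is forwarded.
By R15 (it has attribute V, it is flagged for deep scan): it has marker Y.
By R10 (it is forwarded, it has marker Y, it is authenticated): it satisfies condition Q.
By R17 (it satisfies condition Q): it originates from an untrusted subnet.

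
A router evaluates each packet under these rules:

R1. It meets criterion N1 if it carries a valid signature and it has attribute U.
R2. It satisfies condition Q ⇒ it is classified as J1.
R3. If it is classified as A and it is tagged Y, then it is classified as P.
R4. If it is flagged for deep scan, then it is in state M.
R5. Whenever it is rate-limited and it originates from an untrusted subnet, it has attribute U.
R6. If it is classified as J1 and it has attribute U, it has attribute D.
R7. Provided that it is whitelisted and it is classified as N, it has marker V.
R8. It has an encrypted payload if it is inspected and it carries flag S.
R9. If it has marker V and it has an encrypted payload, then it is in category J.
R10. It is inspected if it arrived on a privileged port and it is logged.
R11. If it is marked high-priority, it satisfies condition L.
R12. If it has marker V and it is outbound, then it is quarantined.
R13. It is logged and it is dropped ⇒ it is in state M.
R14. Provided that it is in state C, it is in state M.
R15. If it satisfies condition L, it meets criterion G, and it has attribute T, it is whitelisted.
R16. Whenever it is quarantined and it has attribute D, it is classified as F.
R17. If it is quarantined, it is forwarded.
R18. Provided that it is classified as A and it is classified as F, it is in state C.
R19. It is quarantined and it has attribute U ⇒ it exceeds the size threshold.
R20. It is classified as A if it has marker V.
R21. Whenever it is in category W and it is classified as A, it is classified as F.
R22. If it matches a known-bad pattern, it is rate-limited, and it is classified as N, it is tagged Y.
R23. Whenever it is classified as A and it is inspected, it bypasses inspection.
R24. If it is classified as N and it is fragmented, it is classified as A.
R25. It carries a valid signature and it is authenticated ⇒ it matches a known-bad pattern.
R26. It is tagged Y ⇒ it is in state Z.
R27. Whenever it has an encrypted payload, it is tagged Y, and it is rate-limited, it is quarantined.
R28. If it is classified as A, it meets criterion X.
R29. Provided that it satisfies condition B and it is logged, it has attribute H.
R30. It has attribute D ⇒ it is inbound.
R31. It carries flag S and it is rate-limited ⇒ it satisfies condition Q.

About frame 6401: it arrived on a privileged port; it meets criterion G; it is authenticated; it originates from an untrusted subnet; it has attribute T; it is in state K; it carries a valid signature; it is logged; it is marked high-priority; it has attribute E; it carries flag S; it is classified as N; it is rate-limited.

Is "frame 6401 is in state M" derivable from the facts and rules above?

By R5 (it is rate-limited, it originates from an untrusted subnet): it has attribute U.
By R10 (it arrived on a privileged port, it is logged): it is inspected.
By R11 (it is marked high-priority): it satisfies condition L.
By R15 (it satisfies condition L, it meets criterion G, it has attribute T): it is whitelisted.
By R25 (it carries a valid signature, it is authenticated): it matches a known-bad pattern.
By R31 (it carries flag S, it is rate-limited): it satisfies condition Q.
By R2 (it satisfies condition Q): it is classified as J1.
By R6 (it is classified as J1, it has attribute U): it has attribute D.
By R7 (it is whitelisted, it is classified as N): it has marker V.
By R8 (it is inspected, it carries flag S): it has an encrypted payload.
By R20 (it has marker V): it is classified as A.
By R22 (it matches a known-bad pattern, it is rate-limited, it is classified as N): it is tagged Y.
By R27 (it has an encrypted payload, it is tagged Y, it is rate-limited): it is quarantined.
By R16 (it is quarantined, it has attribute D): it is classified as F.
By R18 (it is classified as A, it is classified as F): it is in state C.
By R14 (it is in state C): it is in state M.

Yes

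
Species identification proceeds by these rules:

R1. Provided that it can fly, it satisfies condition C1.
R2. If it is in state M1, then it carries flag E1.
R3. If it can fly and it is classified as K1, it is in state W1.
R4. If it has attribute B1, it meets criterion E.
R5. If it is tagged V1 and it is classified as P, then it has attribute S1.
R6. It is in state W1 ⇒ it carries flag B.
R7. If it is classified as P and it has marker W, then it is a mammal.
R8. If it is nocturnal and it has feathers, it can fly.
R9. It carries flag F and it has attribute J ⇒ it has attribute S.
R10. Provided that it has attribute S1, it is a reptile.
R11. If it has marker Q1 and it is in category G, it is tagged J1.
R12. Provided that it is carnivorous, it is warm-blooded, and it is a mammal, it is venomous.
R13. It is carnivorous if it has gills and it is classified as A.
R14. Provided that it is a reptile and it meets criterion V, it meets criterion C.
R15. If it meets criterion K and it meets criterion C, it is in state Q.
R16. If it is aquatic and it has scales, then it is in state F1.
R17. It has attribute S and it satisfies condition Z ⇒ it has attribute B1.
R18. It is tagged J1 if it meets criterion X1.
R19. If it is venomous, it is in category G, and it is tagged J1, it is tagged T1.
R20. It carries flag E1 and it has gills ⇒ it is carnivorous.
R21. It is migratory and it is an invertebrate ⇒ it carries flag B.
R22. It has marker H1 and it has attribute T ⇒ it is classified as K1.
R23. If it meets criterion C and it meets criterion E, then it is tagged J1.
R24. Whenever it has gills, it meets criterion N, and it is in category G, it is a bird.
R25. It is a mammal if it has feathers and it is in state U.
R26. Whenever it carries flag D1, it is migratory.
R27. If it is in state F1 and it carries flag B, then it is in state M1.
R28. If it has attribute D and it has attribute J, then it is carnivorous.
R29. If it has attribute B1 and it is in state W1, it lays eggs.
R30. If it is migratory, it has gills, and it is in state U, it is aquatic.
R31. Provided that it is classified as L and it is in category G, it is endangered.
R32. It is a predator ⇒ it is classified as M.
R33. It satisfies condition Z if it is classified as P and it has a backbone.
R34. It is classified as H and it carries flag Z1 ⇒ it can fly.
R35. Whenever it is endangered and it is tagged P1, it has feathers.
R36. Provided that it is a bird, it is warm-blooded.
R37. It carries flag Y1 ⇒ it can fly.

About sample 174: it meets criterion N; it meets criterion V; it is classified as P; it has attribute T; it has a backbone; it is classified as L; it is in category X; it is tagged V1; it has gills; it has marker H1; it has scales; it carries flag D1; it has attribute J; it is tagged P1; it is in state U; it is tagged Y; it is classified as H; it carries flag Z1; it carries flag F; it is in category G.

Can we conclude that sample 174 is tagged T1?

By R5 (it is tagged V1, it is classified as P): it has attribute S1.
By R9 (it carries flag F, it has attribute J): it has attribute S.
By R10 (it has attribute S1): it is a reptile.
By R14 (it is a reptile, it meets criterion V): it meets criterion C.
By R22 (it has marker H1, it has attribute T): it is classified as K1.
By R24 (it has gills, it meets criterion N, it is in category G): it is a bird.
By R26 (it carries flag D1): it is migratory.
By R30 (it is migratory, it has gills, it is in state U): it is aquatic.
By R31 (it is classified as L, it is in category G): it is endangered.
By R33 (it is classified as P, it has a backbone): it satisfies condition Z.
By R34 (it is classified as H, it carries flag Z1): it can fly.
By R35 (it is endangered, it is tagged P1): it has feathers.
By R36 (it is a bird): it is warm-blooded.
By R3 (it can fly, it is classified as K1): it is in state W1.
By R6 (it is in state W1): it carries flag B.
By R16 (it is aquatic, it has scales): it is in state F1.
By R17 (it has attribute S, it satisfies condition Z): it has attribute B1.
By R25 (it has feathers, it is in state U): it is a mammal.
By R27 (it is in state F1, it carries flag B): it is in state M1.
By R2 (it is in state M1): it carries flag E1.
By R4 (it has attribute B1): it meets criterion E.
By R20 (it carries flag E1, it has gills): it is carnivorous.
By R23 (it meets criterion C, it meets criterion E): it is tagged J1.
By R12 (it is carnivorous, it is warm-blooded, it is a mammal): it is venomous.
By R19 (it is venomous, it is in category G, it is tagged J1): it is tagged T1.

Yes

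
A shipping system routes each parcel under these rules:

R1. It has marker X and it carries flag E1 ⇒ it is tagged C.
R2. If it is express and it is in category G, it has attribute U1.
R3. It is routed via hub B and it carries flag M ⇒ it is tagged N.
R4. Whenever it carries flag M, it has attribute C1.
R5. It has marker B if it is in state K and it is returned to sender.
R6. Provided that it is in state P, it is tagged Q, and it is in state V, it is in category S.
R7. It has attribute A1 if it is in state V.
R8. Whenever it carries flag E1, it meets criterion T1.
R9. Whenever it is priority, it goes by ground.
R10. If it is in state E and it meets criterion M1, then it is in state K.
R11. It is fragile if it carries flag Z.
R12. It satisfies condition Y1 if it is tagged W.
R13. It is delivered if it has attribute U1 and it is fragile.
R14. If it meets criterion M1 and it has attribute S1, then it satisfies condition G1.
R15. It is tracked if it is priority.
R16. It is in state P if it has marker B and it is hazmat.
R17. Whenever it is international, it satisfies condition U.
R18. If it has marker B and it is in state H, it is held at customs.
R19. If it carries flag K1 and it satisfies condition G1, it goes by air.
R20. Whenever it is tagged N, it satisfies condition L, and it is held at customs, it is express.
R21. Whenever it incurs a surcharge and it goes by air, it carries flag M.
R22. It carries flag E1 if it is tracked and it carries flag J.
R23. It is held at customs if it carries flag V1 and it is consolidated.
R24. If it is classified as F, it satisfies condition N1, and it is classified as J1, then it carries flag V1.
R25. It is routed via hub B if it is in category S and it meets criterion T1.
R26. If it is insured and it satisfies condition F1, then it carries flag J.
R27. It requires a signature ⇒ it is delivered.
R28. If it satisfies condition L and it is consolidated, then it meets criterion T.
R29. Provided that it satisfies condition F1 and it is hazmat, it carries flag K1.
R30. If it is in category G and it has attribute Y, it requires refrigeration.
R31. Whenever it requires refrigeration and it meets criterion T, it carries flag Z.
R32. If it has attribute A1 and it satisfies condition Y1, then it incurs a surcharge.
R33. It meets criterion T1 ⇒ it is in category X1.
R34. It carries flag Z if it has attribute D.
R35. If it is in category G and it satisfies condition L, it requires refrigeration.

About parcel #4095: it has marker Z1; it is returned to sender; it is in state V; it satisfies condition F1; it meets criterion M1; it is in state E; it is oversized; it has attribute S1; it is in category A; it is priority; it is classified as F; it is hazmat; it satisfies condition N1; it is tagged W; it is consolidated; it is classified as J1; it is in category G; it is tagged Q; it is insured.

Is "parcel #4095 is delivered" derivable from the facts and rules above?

Forward chaining from the given facts derives: has attribute A1, goes by ground, is in state K, satisfies condition Y1, satisfies condition G1, is tracked, carries flag V1, carries flag J, carries flag K1, incurs a surcharge, has marker B, is in state P, goes by air, carries flag M, carries flag E1, is held at customs, has attribute C1, is in category S, meets criterion T1, is routed via hub B, is in category X1, is tagged N.
Rules concluding "it is delivered": R13 needs "it has attribute U1"; R27 needs "it requires a signature" — none of these are established.

No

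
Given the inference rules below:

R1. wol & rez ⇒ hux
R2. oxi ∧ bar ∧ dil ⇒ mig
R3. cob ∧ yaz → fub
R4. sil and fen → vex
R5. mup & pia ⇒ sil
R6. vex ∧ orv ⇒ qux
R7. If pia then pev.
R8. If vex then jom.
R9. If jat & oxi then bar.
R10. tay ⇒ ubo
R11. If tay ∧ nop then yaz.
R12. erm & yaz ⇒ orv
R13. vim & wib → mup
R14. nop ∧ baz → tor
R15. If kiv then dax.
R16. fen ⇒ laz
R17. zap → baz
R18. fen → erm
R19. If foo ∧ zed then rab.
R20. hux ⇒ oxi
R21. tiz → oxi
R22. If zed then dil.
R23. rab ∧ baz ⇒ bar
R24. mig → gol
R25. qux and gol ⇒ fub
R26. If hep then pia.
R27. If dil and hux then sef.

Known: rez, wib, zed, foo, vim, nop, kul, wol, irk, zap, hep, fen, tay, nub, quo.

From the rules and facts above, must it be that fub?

Yes

hux  (by R1: wol, rez)
yaz  (by R11: tay, nop)
mup  (by R13: vim, wib)
baz  (by R17: zap)
erm  (by R18: fen)
rab  (by R19: foo, zed)
oxi  (by R20: hux)
dil  (by R22: zed)
bar  (by R23: rab, baz)
pia  (by R26: hep)
mig  (by R2: oxi, bar, dil)
sil  (by R5: mup, pia)
orv  (by R12: erm, yaz)
gol  (by R24: mig)
vex  (by R4: sil, fen)
qux  (by R6: vex, orv)
fub  (by R25: qux, gol)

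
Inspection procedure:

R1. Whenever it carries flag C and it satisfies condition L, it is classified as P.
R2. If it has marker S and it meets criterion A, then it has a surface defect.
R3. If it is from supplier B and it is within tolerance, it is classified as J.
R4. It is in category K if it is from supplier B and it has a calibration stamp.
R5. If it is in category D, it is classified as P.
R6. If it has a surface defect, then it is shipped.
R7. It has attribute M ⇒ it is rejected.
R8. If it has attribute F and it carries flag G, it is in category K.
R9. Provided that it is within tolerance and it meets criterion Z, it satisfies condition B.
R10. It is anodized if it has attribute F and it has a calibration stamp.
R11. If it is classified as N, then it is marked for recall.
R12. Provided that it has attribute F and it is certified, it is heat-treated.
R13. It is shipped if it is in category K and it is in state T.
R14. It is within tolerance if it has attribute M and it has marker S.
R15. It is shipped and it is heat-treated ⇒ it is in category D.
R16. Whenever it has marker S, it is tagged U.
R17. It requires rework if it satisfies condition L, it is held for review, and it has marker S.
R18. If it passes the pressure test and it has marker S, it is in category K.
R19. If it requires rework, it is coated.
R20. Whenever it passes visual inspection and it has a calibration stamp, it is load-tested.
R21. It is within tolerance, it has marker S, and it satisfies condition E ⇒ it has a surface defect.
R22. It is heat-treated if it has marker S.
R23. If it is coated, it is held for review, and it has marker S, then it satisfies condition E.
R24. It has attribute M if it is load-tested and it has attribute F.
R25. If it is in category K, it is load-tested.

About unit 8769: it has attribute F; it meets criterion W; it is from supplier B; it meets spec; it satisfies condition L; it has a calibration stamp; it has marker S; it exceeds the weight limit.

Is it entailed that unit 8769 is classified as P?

No

Forward chaining from the given facts derives: is in category K, is anodized, is tagged U, is heat-treated, is load-tested, has attribute M, is rejected, is within tolerance, is classified as J.
Rules concluding "it is classified as P": R1 needs "it carries flag C"; R5 needs "it is in category D" — none of these are established.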